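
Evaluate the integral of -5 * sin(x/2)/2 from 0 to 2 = -5 + 5*cos(1)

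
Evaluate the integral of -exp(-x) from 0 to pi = -1 + exp(-pi)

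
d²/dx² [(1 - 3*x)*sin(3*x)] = 27*x*sin(3*x) - 9*sin(3*x) - 18*cos(3*x)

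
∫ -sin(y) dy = cos(y) + C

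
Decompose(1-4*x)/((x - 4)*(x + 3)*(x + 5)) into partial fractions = 7/(6*(x + 5)) - 13/(14*(x + 3)) - 5/(21*(x - 4))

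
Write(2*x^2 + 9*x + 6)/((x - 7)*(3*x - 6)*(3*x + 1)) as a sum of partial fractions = 29/(462*(3*x + 1)) - 32/(105*(x - 2)) + 167/(330*(x - 7))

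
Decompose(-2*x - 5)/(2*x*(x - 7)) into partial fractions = -19/(14*(x - 7)) + 5/(14*x)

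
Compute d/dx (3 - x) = -1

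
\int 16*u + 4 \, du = 8*u^2 + 4*u + C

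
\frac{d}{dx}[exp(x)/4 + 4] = exp(x)/4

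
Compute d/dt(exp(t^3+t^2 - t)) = 3*t^2*exp(t^3 + t^2 - t) + 2*t*exp(t^3 + t^2 - t) - exp(t^3 + t^2 - t)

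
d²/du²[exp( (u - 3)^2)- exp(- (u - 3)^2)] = (4*u^2*exp(2*u^2 - 12*u + 18) - 4*u^2 - 24*u*exp(2*u^2 - 12*u + 18) + 24*u + 38*exp(2*u^2 - 12*u + 18) - 34)*exp(-u^2 + 6*u - 9)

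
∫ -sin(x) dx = cos(x) + C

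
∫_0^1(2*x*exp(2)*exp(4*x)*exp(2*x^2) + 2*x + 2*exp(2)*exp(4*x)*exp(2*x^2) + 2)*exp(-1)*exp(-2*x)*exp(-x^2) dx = -E - exp(-4) + exp(-1) + exp(4)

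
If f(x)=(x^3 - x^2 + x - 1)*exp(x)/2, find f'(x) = x^3*exp(x)/2 + x^2*exp(x) - x*exp(x)/2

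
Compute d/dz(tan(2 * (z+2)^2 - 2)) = 4*z*tan(2*z^2 + 8*z + 6)^2 + 4*z + 8*tan(2*z^2 + 8*z + 6)^2 + 8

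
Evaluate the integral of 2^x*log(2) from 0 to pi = -1 + 2^pi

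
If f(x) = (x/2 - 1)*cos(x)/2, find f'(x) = -x*sin(x)/4 + sin(x)/2 + cos(x)/4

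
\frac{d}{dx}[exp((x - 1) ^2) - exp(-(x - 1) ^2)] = (2*x*exp(2*x^2 - 4*x + 2) + 2*x - 2*exp(2*x^2 - 4*x + 2) - 2)*exp(-x^2 + 2*x - 1)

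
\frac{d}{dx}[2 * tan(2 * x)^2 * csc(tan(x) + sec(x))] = 2*(-sin(x)*cos(tan(x) + 1/cos(x))*tan(2*x)/(sin(tan(x) + 1/cos(x))*cos(x)^2) + 4*tan(2*x)^2 + 4 - cos(tan(x) + 1/cos(x))*tan(2*x)/(sin(tan(x) + 1/cos(x))*cos(x)^2))*tan(2*x)/sin(tan(x) + 1/cos(x))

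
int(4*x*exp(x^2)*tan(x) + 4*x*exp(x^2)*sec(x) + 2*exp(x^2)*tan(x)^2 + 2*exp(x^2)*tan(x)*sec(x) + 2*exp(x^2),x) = 2*(tan(x) + sec(x))*exp(x^2) + C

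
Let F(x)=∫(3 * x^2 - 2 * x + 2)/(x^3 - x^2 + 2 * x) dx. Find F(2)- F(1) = 2*log(2)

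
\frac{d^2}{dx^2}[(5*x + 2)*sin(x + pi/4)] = -5*x*sin(x + pi/4) - 2*sin(x + pi/4) + 10*cos(x + pi/4)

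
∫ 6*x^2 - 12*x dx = 2*x^3 - 6*x^2 + C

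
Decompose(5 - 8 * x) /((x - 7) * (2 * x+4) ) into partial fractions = -7/(6*(x + 2)) - 17/(6*(x - 7))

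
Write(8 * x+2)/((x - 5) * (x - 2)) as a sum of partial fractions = -6/(x - 2) + 14/(x - 5)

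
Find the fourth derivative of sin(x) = sin(x)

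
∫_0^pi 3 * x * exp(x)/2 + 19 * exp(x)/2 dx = -8 + 2*(3*pi/4 + 4)*exp(pi)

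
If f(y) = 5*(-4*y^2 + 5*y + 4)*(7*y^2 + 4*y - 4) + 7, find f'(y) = -560*y^3 + 285*y^2 + 640*y - 20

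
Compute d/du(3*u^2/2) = 3*u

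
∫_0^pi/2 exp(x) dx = -1 + exp(pi/2)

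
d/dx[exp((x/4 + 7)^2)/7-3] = x*exp(x^2/16 + 7*x/2 + 49)/56 + exp(x^2/16 + 7*x/2 + 49)/2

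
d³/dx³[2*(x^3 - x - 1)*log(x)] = (12*x^3*log(x) + 22*x^3 + 2*x - 4)/x^3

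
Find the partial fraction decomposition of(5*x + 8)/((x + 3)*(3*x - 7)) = 59/(16*(3*x - 7)) + 7/(16*(x + 3))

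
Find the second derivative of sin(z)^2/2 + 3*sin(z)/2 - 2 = -3*sin(z)/2 + cos(2*z)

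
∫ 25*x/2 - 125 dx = 25*x^2/4 - 125*x + C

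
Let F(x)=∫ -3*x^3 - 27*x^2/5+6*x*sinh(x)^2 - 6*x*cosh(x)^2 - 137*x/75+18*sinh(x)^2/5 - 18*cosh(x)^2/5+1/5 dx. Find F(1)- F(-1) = -52/5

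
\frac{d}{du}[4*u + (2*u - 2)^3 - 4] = 24*u^2 - 48*u + 28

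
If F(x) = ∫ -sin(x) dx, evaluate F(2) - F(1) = -cos(1) + cos(2)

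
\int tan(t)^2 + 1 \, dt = tan(t) + C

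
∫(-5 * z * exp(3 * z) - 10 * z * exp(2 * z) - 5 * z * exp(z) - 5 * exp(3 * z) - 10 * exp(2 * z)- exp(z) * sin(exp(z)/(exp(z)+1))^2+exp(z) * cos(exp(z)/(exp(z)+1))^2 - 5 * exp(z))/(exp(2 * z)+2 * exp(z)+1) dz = -5*z*exp(z) + sin(2*exp(z)/(exp(z) + 1))/2 + C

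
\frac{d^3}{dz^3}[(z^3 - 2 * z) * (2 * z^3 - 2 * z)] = 240*z^3 - 144*z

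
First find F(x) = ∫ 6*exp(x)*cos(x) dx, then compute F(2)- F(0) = -3 + 3*(cos(2) + sin(2))*exp(2)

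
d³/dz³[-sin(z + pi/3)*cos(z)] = 4*cos(2*z + pi/3)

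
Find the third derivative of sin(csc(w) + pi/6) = (cos(pi/6 + 1/sin(w)) - 3*sin(pi/6 + 1/sin(w))/sin(w) - 6*cos(pi/6 + 1/sin(w))/sin(w)^2 + 6*sin(pi/6 + 1/sin(w))/sin(w)^3 + cos(w)^2*cos(pi/6 + 1/sin(w))/sin(w)^4)*cos(w)/sin(w)^2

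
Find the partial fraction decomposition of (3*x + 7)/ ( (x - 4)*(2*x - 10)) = -19/(2*(x - 4)) + 11/(x - 5)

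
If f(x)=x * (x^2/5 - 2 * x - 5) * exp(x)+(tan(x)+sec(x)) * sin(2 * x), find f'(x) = x^3*exp(x)/5 - 7*x^2*exp(x)/5 - 9*x*exp(x) - 5*exp(x) - 2*sin(x)^5/cos(x)^3 + 6*sin(x)*cos(x) + 2*cos(x) + 2*tan(x)^3 - 2*tan(x)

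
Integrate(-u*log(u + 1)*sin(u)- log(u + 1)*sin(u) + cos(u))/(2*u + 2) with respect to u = log(u + 1)*cos(u)/2 + C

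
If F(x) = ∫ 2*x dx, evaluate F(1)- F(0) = 1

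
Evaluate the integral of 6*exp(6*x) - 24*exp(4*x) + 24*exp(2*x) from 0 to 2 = 1 + (-2 + exp(4))^3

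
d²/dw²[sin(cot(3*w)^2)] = -36*sin(cot(3*w)^2)*cot(3*w)^6 - 72*sin(cot(3*w)^2)*cot(3*w)^4 - 36*sin(cot(3*w)^2)*cot(3*w)^2 + 54*cos(cot(3*w)^2)*cot(3*w)^4 + 72*cos(cot(3*w)^2)*cot(3*w)^2 + 18*cos(cot(3*w)^2)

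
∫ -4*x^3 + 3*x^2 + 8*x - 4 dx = -x^4 + x^3 + 4*x^2 - 4*x + C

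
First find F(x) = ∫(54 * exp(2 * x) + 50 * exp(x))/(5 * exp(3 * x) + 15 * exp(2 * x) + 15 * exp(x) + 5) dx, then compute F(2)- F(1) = -10*E/(1 + E) - 2*exp(2)/(5*(1 + E)^2) + 2*exp(4)/(5*(1 + exp(2))^2) + 10*exp(2)/(1 + exp(2))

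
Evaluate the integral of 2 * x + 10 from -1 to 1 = 20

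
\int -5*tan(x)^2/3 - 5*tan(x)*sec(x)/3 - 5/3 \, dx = -5*tan(x)/3 - 5/(3*cos(x)) + C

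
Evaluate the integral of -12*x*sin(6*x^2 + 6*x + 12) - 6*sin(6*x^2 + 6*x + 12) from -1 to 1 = -cos(12) + cos(24)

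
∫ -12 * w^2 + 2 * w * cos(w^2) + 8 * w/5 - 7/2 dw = -4*w^3 + 4*w^2/5 - 7*w/2 + sin(w^2) + C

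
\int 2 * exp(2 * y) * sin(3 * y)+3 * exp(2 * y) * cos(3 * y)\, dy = exp(2*y)*sin(3*y) + C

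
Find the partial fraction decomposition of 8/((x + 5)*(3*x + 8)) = 24/(7*(3*x + 8)) - 8/(7*(x + 5))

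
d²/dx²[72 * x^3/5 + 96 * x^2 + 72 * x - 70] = 432*x/5 + 192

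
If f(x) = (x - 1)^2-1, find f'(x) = 2*x - 2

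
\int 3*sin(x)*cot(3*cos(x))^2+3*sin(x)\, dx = cot(3*cos(x)) + C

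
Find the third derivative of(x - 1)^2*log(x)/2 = (x^2 + x + 1)/x^3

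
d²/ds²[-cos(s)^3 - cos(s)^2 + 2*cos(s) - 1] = -5*cos(s)/4 + 2*cos(2*s) + 9*cos(3*s)/4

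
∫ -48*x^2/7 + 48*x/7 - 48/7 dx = -16*x^3/7 + 24*x^2/7 - 48*x/7 + C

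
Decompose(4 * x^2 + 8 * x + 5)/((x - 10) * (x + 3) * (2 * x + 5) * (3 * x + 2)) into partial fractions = -39/(2464*(3*x + 2)) + 16/(55*(2*x + 5)) - 17/(91*(x + 3)) + 97/(2080*(x - 10))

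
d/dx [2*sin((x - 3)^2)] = 4*(x - 3)*cos(x^2 - 6*x + 9)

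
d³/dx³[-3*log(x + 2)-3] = -6/(x^3 + 6*x^2 + 12*x + 8)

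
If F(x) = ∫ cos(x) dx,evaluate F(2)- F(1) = -sin(1) + sin(2)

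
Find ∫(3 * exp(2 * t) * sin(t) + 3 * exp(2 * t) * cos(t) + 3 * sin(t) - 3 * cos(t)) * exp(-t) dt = 6*sin(t)*sinh(t) + C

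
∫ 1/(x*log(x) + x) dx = log(3*log(x) + 3) + C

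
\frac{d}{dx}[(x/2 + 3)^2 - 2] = x/2 + 3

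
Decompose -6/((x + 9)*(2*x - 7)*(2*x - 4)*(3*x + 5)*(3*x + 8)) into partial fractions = 27/(9842*(3*x + 8)) - 27/(7502*(3*x + 5)) - 16/(28675*(2*x - 7)) - 3/(114950*(x + 9)) + 1/(1694*(x - 2))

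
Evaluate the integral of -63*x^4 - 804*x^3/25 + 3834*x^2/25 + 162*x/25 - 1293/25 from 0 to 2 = -5334/25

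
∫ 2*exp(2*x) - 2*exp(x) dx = (exp(x) - 1)^2 + C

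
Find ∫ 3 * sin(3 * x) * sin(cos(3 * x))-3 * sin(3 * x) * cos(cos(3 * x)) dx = sqrt(2)*sin(cos(3*x) + pi/4) + C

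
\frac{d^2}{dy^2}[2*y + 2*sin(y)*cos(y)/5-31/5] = -4*sin(2*y)/5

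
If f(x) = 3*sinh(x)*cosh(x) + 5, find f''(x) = 6*sinh(2*x)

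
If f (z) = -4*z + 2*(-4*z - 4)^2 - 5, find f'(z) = 64*z + 60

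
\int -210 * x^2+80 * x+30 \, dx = -70*x^3 + 40*x^2 + 30*x + C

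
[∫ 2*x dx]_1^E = -1 + exp(2)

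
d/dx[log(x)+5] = 1/x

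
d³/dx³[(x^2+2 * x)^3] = 120*x^3 + 360*x^2 + 288*x + 48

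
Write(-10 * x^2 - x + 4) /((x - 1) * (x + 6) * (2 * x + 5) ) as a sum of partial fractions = 32/(7*(2*x + 5)) - 50/(7*(x + 6)) - 1/(7*(x - 1))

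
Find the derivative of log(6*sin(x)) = 1/tan(x)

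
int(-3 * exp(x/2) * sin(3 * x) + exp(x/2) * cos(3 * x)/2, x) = exp(x/2)*cos(3*x) + C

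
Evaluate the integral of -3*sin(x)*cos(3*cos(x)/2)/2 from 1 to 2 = -sin(3*cos(1)/2) + sin(3*cos(2)/2)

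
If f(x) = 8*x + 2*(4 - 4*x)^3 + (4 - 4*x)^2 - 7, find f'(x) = -384*x^2 + 800*x - 408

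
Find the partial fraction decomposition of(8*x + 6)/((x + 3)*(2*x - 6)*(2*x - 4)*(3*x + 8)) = -207/(476*(3*x + 8)) + 3/(20*(x + 3)) - 11/(140*(x - 2)) + 5/(68*(x - 3))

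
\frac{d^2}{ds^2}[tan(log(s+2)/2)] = -sqrt(2)*cos(log(s + 2)/2 + pi/4)/((2*s^2 + 8*s + 8)*cos(log(s + 2)/2)^3)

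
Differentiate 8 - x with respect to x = -1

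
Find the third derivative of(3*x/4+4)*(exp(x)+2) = 3*x*exp(x)/4 + 25*exp(x)/4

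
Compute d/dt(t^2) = 2*t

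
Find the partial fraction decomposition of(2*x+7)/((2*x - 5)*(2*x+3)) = -1/(2*(2*x + 3)) + 3/(2*(2*x - 5))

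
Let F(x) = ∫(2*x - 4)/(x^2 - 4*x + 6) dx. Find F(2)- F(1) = -log(3) + log(2)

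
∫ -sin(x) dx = cos(x) + C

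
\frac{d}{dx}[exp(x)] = exp(x)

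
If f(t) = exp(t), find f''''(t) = exp(t)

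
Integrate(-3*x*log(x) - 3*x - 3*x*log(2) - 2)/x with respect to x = -(3*x + 2)*log(2*x) + C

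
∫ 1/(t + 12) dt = log(t/2 + 6) + C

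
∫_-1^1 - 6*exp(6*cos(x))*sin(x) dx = 0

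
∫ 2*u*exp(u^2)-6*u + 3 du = -3*u^2 + 3*u + exp(u^2) + C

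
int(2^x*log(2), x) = 2^x + C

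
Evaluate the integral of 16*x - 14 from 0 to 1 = -6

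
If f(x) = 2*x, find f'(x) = 2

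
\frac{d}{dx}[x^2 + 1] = 2*x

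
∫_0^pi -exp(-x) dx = -1 + exp(-pi)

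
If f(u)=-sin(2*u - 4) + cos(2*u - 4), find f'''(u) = 8*sin(2*u - 4) + 8*cos(2*u - 4)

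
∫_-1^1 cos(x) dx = 2*sin(1)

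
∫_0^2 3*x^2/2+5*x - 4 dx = 6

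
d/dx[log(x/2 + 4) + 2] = 1/(x + 8)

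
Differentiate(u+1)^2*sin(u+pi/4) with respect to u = u^2*cos(u + pi/4) + 2*u*sin(u + pi/4) + 2*u*cos(u + pi/4) + 2*sin(u + pi/4) + cos(u + pi/4)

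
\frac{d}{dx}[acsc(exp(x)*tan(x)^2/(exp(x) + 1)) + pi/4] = -(2*exp(x)/cos(x)^2 + tan(x) + 2/cos(x)^2)*exp(-x)/(sqrt(1 - 1/tan(x)^4 - 2*exp(-x)/tan(x)^4 - exp(-2*x)/tan(x)^4)*tan(x)^3)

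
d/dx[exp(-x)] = -exp(-x)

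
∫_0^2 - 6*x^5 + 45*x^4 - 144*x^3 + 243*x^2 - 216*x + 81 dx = 26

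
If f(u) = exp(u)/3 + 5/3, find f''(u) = exp(u)/3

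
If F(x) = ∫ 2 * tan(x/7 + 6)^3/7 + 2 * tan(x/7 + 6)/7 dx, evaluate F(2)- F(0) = -tan(6)^2 + tan(44/7)^2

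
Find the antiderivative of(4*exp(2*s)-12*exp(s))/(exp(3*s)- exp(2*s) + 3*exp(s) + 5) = log((exp(s) - 3)^2/(exp(s) + 1)^2 + 1) + C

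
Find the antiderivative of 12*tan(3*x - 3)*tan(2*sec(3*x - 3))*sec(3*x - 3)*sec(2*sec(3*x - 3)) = 2*sec(2*sec(3*x - 3)) + C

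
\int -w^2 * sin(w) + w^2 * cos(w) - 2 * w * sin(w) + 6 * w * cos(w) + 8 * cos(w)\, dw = sqrt(2)*(w + 2)^2*sin(w + pi/4) + C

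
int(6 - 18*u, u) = -9*u^2 + 6*u + C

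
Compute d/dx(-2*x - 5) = -2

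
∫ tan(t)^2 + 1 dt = tan(t) + C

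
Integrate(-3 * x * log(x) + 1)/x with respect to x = -(3*x - 1)*(log(x) - 1) + C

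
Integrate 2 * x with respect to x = x^2 + C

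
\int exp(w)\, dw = exp(w) + C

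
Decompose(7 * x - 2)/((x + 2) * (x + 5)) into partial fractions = 37/(3*(x + 5)) - 16/(3*(x + 2))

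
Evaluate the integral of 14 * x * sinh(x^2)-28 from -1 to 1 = -56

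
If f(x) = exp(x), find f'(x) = exp(x)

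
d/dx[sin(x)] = cos(x)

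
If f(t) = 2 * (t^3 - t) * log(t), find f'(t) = 6*t^2*log(t) + 2*t^2 - 2*log(t) - 2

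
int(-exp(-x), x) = exp(-x) + C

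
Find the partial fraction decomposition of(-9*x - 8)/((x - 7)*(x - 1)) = 17/(6*(x - 1)) - 71/(6*(x - 7))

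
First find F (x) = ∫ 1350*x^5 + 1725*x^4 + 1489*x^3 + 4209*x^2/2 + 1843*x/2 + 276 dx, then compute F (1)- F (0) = 4761/2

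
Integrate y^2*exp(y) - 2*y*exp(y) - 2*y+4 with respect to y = (y - 2)^2*(exp(y) - 1) + C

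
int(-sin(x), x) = cos(x) + C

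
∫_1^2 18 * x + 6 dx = 33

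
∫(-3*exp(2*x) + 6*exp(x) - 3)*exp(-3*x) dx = (1 - exp(x))^3*exp(-3*x) + C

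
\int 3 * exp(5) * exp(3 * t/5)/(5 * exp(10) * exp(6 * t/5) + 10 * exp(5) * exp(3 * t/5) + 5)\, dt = (2*exp(3*t/5 + 5) + 1)/(exp(3*t/5 + 5) + 1) + C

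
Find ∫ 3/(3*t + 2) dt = log(-3*t - 2) + C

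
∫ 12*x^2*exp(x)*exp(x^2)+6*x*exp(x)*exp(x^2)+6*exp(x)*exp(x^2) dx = 6*x*exp(x*(x + 1)) + C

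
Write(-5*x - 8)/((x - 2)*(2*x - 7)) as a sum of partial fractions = -17/(2*x - 7) + 6/(x - 2)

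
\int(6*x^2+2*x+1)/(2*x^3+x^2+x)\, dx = log(x*(2*x^2 + x + 1)) + C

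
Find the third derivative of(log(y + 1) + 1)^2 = (4*log(y + 1) - 2)/(y^3 + 3*y^2 + 3*y + 1)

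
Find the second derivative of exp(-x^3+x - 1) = (9*x^4 - 6*x^2 - 6*x + 1)*exp(-x^3 + x - 1)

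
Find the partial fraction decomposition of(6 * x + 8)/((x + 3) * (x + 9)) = 23/(3*(x + 9)) - 5/(3*(x + 3))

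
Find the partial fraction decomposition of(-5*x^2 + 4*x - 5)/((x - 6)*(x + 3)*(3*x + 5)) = 5/(2*(3*x + 5)) - 31/(18*(x + 3)) - 7/(9*(x - 6))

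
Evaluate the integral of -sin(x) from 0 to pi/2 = -1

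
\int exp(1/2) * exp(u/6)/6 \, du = exp(u/6 + 1/2) + C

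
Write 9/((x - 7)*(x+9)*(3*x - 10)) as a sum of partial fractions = -81/(407*(3*x - 10)) + 9/(592*(x + 9)) + 9/(176*(x - 7))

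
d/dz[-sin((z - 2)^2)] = 2*(2 - z)*cos(z^2 - 4*z + 4)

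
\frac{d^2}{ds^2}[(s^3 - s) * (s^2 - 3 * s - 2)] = 20*s^3 - 36*s^2 - 18*s + 6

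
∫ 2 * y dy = y^2 + C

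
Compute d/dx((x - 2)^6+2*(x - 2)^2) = 6*x^5 - 60*x^4 + 240*x^3 - 480*x^2 + 484*x - 200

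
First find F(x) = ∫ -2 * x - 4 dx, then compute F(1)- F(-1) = -8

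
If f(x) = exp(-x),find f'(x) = -exp(-x)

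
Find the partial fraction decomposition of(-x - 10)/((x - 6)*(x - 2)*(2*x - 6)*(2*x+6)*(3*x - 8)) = -513/(680*(3*x - 8)) - 7/(18360*(x + 3)) + 3/(40*(x - 2)) + 13/(72*(x - 3)) - 1/(270*(x - 6))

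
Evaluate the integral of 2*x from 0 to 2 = 4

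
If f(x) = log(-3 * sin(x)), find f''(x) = -1/sin(x)^2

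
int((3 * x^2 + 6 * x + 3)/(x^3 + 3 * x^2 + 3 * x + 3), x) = log((x + 1)^3 + 2) + C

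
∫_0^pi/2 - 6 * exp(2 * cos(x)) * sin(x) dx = 3 - 3*exp(2)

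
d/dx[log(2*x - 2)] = 1/(x - 1)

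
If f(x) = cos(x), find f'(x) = -sin(x)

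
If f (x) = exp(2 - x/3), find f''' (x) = -exp(2 - x/3)/27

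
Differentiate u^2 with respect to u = 2*u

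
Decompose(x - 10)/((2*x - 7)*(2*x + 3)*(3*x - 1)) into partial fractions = 87/(209*(3*x - 1)) - 23/(110*(2*x + 3)) - 13/(190*(2*x - 7))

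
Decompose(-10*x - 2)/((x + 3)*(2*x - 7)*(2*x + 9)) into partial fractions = 43/(24*(2*x + 9)) - 37/(104*(2*x - 7)) - 28/(39*(x + 3))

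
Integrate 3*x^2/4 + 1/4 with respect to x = x^3/4 + x/4 + C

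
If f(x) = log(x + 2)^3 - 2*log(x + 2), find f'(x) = (3*log(x + 2)^2 - 2)/(x + 2)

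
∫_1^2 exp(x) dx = -E + exp(2)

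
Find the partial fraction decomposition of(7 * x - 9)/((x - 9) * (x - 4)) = -19/(5*(x - 4)) + 54/(5*(x - 9))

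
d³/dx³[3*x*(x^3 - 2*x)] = 72*x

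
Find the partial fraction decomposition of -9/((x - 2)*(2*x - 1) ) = 6/(2*x - 1) - 3/(x - 2)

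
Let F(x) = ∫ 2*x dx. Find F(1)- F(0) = 1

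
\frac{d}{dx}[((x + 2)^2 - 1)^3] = 6*x^5 + 60*x^4 + 228*x^3 + 408*x^2 + 342*x + 108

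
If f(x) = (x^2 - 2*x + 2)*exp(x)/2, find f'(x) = x^2*exp(x)/2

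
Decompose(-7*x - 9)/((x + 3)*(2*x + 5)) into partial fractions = 17/(2*x + 5) - 12/(x + 3)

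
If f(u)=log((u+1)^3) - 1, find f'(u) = 3/(u + 1)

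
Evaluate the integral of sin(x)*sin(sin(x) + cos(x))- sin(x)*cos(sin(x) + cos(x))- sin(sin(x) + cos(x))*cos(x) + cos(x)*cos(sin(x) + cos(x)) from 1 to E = sqrt(2)*(-sin(pi/4 + sqrt(2)*sin(pi/4 + 1)) + sin(sqrt(2)*sin(pi/4 + E) + pi/4))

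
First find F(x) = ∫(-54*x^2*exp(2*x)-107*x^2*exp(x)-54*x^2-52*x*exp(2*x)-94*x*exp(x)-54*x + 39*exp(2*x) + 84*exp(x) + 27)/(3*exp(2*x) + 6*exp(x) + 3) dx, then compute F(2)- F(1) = -60 - 31*E/(3*(1 + E)) + 46*exp(2)/(3*(1 + exp(2)))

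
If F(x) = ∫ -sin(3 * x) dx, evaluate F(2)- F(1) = cos(6)/3 - cos(3)/3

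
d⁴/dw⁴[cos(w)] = cos(w)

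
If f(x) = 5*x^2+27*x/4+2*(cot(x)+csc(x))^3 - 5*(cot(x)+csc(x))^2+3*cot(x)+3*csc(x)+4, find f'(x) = 10*x + 27/4 - 10/sin(x) + 3*cos(x)/sin(x)^2 + 15/sin(x)^2 + 20*cos(x)/sin(x)^3 + 20/sin(x)^3 - 24*cos(x)/sin(x)^4 - 24/sin(x)^4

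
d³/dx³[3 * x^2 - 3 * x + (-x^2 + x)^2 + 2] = 24*x - 12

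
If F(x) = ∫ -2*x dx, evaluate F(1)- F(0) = -1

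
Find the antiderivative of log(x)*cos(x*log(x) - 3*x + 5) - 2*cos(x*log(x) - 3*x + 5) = sin(x*log(x) - 3*x + 5) + C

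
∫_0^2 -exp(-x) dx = -1 + exp(-2)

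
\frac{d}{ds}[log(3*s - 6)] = 1/(s - 2)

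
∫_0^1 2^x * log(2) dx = 1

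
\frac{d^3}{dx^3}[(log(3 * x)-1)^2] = (4*log(x) - 10 + 4*log(3))/x^3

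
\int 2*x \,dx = x^2 + C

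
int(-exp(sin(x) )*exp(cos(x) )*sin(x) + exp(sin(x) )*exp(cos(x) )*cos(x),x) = exp(sqrt(2)*sin(x + pi/4)) + C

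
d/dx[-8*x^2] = -16*x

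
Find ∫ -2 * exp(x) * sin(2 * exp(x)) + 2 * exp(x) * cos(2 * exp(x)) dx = sqrt(2)*sin(2*exp(x) + pi/4) + C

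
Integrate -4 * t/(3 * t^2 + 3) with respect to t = -2*log(t^2 + 1)/3 + C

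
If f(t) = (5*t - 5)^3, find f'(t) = 375*t^2 - 750*t + 375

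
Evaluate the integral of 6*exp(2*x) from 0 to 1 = 3*E*(E - exp(-1))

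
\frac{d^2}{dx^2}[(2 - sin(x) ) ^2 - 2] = 4*sin(x) + 2*cos(2*x)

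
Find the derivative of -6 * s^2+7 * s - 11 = 7 - 12*s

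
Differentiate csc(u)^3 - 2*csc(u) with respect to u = (2 - 3/sin(u)^2)*cos(u)/sin(u)^2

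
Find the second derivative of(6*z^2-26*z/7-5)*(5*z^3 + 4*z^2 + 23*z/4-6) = 600*z^3 + 456*z^2/7 - 225*z/7 - 1083/7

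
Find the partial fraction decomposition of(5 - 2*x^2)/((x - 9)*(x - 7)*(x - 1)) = 1/(16*(x - 1)) + 31/(4*(x - 7)) - 157/(16*(x - 9))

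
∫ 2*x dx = x^2 + C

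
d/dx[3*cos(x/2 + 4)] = -3*sin(x/2 + 4)/2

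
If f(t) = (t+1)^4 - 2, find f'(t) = 4*t^3 + 12*t^2 + 12*t + 4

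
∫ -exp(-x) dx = exp(-x) + C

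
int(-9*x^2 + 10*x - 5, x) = -3*x^3 + 5*x^2 - 5*x + C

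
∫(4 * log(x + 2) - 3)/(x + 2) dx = (2*log(x + 2) - 3)*log(x + 2) + C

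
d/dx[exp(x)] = exp(x)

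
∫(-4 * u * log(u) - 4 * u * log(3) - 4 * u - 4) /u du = -4*(u + 1)*log(3*u) + C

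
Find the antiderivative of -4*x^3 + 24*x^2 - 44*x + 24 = -x^4 + 8*x^3 - 22*x^2 + 24*x + C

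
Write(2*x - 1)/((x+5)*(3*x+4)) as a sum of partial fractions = -1/(3*x + 4) + 1/(x + 5)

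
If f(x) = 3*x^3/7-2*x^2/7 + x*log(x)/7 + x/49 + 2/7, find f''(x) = (18*x^2 - 4*x + 1)/(7*x)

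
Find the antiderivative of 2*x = x^2 + C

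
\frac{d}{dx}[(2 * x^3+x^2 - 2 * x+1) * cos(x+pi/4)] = -2*x^3*sin(x + pi/4) - 7*sqrt(2)*x^2*sin(x)/2 + 5*sqrt(2)*x^2*cos(x)/2 + 2*sqrt(2)*x*cos(x) + sqrt(2)*sin(x)/2 - 3*sqrt(2)*cos(x)/2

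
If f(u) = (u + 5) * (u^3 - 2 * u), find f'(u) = 4*u^3 + 15*u^2 - 4*u - 10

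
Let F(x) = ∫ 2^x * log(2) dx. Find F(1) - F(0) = 1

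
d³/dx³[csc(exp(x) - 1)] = (exp(2*x)*cos(exp(x) - 1)/sin(exp(x) - 1) - 6*exp(2*x)*cos(exp(x) - 1)/sin(exp(x) - 1)^3 - 3*exp(x) + 6*exp(x)/sin(exp(x) - 1)^2 - cos(exp(x) - 1)/sin(exp(x) - 1))*exp(x)/sin(exp(x) - 1)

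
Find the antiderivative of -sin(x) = cos(x) + C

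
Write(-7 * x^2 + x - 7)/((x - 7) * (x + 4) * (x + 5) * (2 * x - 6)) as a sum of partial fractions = 187/(192*(x + 5)) - 123/(154*(x + 4)) + 67/(448*(x - 3)) - 343/(1056*(x - 7))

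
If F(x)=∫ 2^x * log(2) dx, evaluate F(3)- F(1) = 6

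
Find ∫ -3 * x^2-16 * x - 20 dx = -x^3 - 8*x^2 - 20*x + C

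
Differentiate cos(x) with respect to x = -sin(x)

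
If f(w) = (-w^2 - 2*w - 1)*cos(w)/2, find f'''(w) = -w^2*sin(w)/2 - w*sin(w) + 3*w*cos(w) + 5*sin(w)/2 + 3*cos(w)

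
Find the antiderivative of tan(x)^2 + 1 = tan(x) + C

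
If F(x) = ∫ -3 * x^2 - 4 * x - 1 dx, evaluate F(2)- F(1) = -14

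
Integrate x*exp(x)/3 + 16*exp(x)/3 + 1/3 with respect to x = (x + 15)*(exp(x) + 1)/3 + C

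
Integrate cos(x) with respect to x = sin(x) + C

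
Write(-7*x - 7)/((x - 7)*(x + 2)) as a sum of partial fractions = -7/(9*(x + 2)) - 56/(9*(x - 7))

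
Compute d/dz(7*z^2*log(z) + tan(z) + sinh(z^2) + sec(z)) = 14*z*log(z) + 2*z*cosh(z^2) + 7*z + tan(z)^2 + tan(z)*sec(z) + 1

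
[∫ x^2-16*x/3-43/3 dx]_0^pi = (-4 + pi/3)*(1 + (2 + pi)^2) + 20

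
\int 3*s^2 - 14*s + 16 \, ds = s^3 - 7*s^2 + 16*s + C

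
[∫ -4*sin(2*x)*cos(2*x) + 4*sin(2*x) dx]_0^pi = 0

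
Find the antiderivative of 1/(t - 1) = log(t - 1) + C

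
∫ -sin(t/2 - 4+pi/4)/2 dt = cos(t/2 - 4 + pi/4) + C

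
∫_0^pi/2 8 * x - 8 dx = -4 + 4*(-1 + pi/2)^2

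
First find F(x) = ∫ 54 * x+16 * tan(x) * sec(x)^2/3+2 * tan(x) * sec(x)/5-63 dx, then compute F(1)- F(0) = -586/15 + 2*sec(1)/5 + 8*sec(1)^2/3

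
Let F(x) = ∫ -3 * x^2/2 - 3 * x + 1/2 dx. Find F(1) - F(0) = -3/2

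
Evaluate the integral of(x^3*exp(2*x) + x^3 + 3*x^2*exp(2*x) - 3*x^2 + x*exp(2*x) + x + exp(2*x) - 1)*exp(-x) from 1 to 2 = -2*E - 10*exp(-2) + 2*exp(-1) + 10*exp(2)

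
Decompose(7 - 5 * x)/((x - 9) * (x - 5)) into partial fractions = 9/(2*(x - 5)) - 19/(2*(x - 9))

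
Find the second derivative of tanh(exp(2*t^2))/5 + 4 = 4*(-8*t^2*exp(2*t^2)*sinh(exp(2*t^2))/cosh(exp(2*t^2)) + 4*t^2 + 1)*exp(2*t^2)/(5*cosh(exp(2*t^2))^2)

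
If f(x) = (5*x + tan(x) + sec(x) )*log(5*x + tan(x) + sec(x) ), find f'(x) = log(5*x + tan(x) + sec(x))*tan(x)^2 + log(5*x + tan(x) + sec(x))*tan(x)*sec(x) + 6*log(5*x + tan(x) + sec(x)) + tan(x)^2 + tan(x)*sec(x) + 6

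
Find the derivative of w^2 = 2*w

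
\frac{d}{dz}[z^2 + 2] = 2*z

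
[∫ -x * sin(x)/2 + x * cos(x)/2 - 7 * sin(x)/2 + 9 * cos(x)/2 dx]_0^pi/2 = pi/4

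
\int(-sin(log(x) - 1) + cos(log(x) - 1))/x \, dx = sqrt(2)*cos(-log(x) + pi/4 + 1) + C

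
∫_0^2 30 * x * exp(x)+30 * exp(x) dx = 60*exp(2)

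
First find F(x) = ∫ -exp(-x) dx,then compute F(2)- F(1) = -exp(-1) + exp(-2)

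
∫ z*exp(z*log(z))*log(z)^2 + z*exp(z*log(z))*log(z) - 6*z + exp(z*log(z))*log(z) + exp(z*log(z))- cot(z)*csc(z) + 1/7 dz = -3*z^2 + z*exp(z*log(z))*log(z) + z/7 + csc(z) + C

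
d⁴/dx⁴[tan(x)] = 24*tan(x)^5 + 40*tan(x)^3 + 16*tan(x)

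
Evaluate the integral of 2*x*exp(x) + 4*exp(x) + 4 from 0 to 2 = 6 + 6*exp(2)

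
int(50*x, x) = 25*x^2 + C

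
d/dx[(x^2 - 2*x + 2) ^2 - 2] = 4*x^3 - 12*x^2 + 16*x - 8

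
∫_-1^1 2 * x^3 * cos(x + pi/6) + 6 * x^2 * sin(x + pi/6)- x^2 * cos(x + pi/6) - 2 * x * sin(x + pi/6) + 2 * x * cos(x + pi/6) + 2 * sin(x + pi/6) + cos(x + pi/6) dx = 4*cos(1)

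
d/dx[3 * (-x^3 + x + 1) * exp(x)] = -3*x^3*exp(x) - 9*x^2*exp(x) + 3*x*exp(x) + 6*exp(x)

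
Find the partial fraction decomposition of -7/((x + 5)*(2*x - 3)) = -14/(13*(2*x - 3)) + 7/(13*(x + 5))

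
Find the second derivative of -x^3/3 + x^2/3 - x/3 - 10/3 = 2/3 - 2*x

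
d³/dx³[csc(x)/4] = -(cos(x)^2 + 5)*cos(x)/(4*sin(x)^4)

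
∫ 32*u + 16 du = 16*u^2 + 16*u + C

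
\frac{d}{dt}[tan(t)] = cos(t)^(-2)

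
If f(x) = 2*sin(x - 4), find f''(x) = -2*sin(x - 4)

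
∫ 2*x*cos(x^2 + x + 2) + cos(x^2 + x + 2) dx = sin(x^2 + x + 2) + C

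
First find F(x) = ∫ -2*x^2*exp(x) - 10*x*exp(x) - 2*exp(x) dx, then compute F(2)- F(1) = -16*exp(2) + 4*E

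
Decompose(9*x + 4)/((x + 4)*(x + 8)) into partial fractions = 17/(x + 8) - 8/(x + 4)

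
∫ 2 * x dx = x^2 + C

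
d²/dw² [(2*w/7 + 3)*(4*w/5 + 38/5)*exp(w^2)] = 32*w^4*exp(w^2)/35 + 128*w^3*exp(w^2)/7 + 3272*w^2*exp(w^2)/35 + 192*w*exp(w^2)/7 + 1612*exp(w^2)/35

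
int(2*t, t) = t^2 + C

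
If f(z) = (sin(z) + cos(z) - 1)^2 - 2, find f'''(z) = -8*cos(2*z) + 2*sqrt(2)*cos(z + pi/4)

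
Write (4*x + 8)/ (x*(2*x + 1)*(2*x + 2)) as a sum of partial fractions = -12/(2*x + 1) + 2/(x + 1) + 4/x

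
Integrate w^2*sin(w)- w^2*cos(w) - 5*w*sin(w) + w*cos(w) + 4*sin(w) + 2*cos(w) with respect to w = -sqrt(2)*(w^2 - 3*w + 1)*sin(w + pi/4) + C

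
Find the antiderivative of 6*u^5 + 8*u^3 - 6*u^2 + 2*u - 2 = u^6 + 2*u^4 - 2*u^3 + u^2 - 2*u + C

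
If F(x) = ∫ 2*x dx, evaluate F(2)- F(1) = 3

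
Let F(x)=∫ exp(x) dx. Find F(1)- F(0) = -1 + E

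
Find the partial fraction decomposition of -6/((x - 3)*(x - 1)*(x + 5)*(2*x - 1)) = -48/(55*(2*x - 1)) + 1/(88*(x + 5)) + 1/(2*(x - 1)) - 3/(40*(x - 3))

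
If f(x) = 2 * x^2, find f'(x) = 4*x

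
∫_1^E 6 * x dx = -3 + 3*exp(2)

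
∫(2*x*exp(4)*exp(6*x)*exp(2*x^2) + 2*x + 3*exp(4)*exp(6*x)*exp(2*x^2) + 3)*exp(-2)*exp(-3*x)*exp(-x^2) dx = 2*sinh(x^2 + 3*x + 2) + C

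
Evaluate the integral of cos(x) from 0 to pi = 0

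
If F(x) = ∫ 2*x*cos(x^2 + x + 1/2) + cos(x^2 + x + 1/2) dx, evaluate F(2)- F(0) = -sin(1/2) + sin(13/2)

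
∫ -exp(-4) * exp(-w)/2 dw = exp(-w - 4)/2 + C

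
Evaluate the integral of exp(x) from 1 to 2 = -E + exp(2)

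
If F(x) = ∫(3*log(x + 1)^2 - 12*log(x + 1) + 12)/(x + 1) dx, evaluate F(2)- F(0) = (-2 + log(3))^3 + 8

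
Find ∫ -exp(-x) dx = exp(-x) + C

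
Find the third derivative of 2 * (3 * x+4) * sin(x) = -6*x*cos(x) - 18*sin(x) - 8*cos(x)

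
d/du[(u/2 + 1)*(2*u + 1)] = 2*u + 5/2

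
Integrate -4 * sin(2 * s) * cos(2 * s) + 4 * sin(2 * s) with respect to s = 4*sin(s)^4 + C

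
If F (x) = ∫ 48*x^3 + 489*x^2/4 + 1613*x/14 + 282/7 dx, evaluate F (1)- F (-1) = 2269/14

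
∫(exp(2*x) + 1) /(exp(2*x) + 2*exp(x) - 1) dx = log(2*sinh(x) + 2) + C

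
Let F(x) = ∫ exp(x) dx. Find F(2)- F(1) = -E + exp(2)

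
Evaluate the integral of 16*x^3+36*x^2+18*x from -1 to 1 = 24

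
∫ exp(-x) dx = -exp(-x) + C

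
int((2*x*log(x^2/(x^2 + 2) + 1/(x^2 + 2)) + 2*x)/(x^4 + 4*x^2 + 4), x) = (x^2 + 1)*log((x^2 + 1)/(x^2 + 2))/(x^2 + 2) + C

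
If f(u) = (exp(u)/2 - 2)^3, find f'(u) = 3*exp(3*u)/8 - 3*exp(2*u) + 6*exp(u)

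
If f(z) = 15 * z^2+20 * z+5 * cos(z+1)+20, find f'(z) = 30*z - 5*sin(z + 1) + 20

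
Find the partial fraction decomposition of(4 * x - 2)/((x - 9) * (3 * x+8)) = 38/(35*(3*x + 8)) + 34/(35*(x - 9))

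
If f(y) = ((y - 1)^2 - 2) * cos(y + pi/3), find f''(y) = -y^2*cos(y + pi/3) - 4*y*sin(y + pi/3) + 2*y*cos(y + pi/3) + 4*sin(y + pi/3) + 3*cos(y + pi/3)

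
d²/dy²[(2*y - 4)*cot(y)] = 4*(y*cos(y)/sin(y) - 1 - 2*cos(y)/sin(y))/sin(y)^2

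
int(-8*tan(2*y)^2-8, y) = -4*tan(2*y) + C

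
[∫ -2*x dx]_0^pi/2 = -pi^2/4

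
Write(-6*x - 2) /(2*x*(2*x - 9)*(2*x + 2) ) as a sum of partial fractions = -29/(99*(2*x - 9)) + 1/(11*(x + 1)) + 1/(18*x)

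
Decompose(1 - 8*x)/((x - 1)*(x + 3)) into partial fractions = -25/(4*(x + 3)) - 7/(4*(x - 1))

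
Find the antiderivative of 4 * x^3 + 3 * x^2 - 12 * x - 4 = x^4 + x^3 - 6*x^2 - 4*x + C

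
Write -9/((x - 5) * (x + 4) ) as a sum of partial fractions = 1/(x + 4) - 1/(x - 5)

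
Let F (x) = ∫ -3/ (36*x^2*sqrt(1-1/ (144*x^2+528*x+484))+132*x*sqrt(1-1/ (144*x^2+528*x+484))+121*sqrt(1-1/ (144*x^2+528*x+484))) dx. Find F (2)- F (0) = -acsc(22) + acsc(46)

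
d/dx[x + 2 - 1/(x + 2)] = (x^2 + 4*x + 5)/(x^2 + 4*x + 4)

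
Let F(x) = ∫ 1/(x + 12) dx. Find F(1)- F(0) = -log(3) + log(13/4)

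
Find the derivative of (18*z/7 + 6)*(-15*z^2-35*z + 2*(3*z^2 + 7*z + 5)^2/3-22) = 540*z^4/7 + 432*z^3 + 5562*z^2/7 + 512*z + 394/7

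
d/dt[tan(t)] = cos(t)^(-2)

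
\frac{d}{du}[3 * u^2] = 6*u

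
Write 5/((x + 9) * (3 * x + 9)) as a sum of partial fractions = -5/(18*(x + 9)) + 5/(18*(x + 3))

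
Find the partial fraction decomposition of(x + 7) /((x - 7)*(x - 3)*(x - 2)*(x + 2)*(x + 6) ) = 1/(3744*(x + 6)) - 1/(144*(x + 2)) + 9/(160*(x - 2)) - 1/(18*(x - 3)) + 7/(1170*(x - 7))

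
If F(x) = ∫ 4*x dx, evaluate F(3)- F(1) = 16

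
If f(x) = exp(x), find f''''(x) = exp(x)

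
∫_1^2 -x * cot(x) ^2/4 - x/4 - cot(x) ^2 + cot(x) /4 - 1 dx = -5*cot(1)/4 + 3*cot(2)/2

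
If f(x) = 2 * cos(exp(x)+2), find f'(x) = -2*exp(x)*sin(exp(x) + 2)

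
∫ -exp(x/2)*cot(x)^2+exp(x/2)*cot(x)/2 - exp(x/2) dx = exp(x/2)*cot(x) + C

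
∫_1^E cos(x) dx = -sin(1) + sin(E)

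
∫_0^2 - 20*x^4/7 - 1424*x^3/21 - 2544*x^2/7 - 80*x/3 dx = -1312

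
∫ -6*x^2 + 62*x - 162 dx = -2*x^3 + 31*x^2 - 162*x + C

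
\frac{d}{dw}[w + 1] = 1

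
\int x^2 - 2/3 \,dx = x^3/3 - 2*x/3 + C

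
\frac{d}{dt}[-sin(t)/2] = -cos(t)/2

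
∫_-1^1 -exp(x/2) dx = -2*exp(1/2) + 2*exp(-1/2)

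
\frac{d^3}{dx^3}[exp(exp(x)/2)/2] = exp(x + exp(x)/2)/4 + 3*exp(2*x + exp(x)/2)/8 + exp(3*x + exp(x)/2)/16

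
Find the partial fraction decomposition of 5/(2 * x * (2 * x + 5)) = -1/(2*x + 5) + 1/(2*x)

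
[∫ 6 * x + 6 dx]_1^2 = 15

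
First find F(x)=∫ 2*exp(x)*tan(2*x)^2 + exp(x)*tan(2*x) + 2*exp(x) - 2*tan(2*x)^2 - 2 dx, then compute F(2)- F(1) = (1 - E)*tan(2) + (-1 + exp(2))*tan(4)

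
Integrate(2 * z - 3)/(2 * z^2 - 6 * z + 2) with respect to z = log(-z^2 + 3*z - 1)/2 + C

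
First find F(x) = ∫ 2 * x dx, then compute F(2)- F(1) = 3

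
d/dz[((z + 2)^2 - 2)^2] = 4*z^3 + 24*z^2 + 40*z + 16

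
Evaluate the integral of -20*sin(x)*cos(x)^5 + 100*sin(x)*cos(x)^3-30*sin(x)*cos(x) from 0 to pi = 0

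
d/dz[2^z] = 2^z*log(2)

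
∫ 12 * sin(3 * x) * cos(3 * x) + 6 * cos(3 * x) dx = 2*(sin(3*x) + 1)*sin(3*x) + C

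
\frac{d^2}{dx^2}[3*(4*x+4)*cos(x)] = -12*x*cos(x) - 24*sin(x) - 12*cos(x)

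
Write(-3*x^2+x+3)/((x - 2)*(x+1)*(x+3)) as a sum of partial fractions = -27/(10*(x + 3)) + 1/(6*(x + 1)) - 7/(15*(x - 2))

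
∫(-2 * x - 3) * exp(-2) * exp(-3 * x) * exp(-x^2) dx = exp(-x^2 - 3*x - 2) + C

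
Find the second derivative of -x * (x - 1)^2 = 4 - 6*x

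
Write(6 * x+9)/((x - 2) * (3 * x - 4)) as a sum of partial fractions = -51/(2*(3*x - 4)) + 21/(2*(x - 2))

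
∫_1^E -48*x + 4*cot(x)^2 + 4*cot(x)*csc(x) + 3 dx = -24*exp(2) - 4*csc(E) - E + 4*cot(1) + 4*csc(1) - 4*cot(E) + 25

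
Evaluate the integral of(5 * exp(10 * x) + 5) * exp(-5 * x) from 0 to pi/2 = -exp(-5*pi/2) + exp(5*pi/2)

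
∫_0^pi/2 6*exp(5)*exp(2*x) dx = -3*exp(5) + 3*exp(pi + 5)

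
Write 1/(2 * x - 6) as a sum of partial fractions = 1/(2*(x - 3))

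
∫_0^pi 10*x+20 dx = -20 + 5*(2 + pi)^2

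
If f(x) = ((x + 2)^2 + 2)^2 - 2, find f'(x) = 4*x^3 + 24*x^2 + 56*x + 48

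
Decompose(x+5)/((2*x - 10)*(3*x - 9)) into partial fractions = -2/(3*(x - 3)) + 5/(6*(x - 5))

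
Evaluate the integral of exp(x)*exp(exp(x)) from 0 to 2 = -E + exp(exp(2))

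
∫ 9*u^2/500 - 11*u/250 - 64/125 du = 3*u^3/500 - 11*u^2/500 - 64*u/125 + C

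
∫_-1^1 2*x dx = 0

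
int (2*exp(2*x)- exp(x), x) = (exp(x) - 1)*exp(x) + C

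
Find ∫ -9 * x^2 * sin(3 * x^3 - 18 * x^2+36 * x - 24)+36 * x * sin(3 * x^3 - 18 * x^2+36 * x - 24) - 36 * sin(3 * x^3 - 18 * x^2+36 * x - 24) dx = cos(3*(x - 2)^3) + C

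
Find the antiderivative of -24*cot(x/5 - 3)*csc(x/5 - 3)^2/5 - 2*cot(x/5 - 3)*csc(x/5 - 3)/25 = 2*(30*csc(x/5 - 3) + 1)*csc(x/5 - 3)/5 + C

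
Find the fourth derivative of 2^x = 2^x*log(2)^4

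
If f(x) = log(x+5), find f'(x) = 1/(x + 5)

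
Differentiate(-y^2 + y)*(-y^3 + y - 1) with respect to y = 5*y^4 - 4*y^3 - 3*y^2 + 4*y - 1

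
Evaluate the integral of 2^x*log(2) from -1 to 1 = 3/2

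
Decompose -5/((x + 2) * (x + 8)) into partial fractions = 5/(6*(x + 8)) - 5/(6*(x + 2))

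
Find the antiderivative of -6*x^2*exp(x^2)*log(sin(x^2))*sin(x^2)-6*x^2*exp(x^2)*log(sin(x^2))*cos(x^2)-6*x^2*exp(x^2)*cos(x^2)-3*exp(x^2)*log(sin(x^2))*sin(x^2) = -3*x*exp(x^2)*log(sin(x^2))*sin(x^2) + C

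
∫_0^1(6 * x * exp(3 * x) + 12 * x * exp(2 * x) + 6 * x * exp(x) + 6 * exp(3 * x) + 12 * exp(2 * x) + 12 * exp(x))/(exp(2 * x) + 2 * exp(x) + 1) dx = -3 + 6*E/(1 + E) + 6*E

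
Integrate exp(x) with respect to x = exp(x) + C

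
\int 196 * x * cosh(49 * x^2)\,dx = 2*sinh(49*x^2) + C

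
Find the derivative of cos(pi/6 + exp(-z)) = exp(-z)*sin(pi/6 + exp(-z))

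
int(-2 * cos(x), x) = -2*sin(x) + C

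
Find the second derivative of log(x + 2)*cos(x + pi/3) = -(x^2*log(x + 2)*cos(x + pi/3) + 4*x*log(x + 2)*cos(x + pi/3) + 2*x*sin(x + pi/3) + 4*log(x + 2)*cos(x + pi/3) + 4*sin(x + pi/3) + cos(x + pi/3))/(x^2 + 4*x + 4)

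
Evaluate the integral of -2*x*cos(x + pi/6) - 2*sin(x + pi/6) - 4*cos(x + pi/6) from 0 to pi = pi + 4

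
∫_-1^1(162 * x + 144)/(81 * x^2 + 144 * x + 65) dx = -log(2) + log(290)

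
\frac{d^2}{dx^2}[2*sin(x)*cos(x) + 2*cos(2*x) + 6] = -4*sin(2*x) - 8*cos(2*x)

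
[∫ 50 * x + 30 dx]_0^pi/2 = -9 + (3 + 5*pi/2)^2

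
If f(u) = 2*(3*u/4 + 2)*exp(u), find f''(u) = 3*u*exp(u)/2 + 7*exp(u)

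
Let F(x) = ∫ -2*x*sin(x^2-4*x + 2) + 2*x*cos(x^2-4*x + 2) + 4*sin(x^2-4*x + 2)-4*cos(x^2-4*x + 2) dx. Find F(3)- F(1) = 0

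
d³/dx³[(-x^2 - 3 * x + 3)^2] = 24*x + 36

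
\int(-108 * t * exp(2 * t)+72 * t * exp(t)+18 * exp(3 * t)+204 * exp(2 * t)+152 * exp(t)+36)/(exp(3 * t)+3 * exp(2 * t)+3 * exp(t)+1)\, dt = (18*t*exp(2*t) + 144*t*exp(t) + 36*t - 7*exp(2*t) - 56*exp(t) - 14)/(exp(2*t) + 2*exp(t) + 1) + C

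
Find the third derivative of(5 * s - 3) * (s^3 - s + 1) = 120*s - 18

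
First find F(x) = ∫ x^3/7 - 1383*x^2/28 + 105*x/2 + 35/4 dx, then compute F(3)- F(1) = -1384/7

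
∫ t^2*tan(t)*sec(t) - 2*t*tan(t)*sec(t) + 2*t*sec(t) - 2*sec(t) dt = t*(t - 2)*sec(t) + C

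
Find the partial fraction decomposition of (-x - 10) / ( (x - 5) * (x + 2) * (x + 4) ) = -1/(3*(x + 4)) + 4/(7*(x + 2)) - 5/(21*(x - 5))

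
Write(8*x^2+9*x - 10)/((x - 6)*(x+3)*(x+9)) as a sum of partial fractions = 557/(90*(x + 9)) - 35/(54*(x + 3)) + 332/(135*(x - 6))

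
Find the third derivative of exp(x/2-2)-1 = exp(x/2 - 2)/8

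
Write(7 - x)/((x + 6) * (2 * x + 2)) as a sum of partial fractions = -13/(10*(x + 6)) + 4/(5*(x + 1))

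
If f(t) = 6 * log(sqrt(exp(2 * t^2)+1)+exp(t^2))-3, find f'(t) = (12*t*sqrt(exp(2*t^2) + 1)*exp(t^2) + 12*t*exp(2*t^2))/(sqrt(exp(2*t^2) + 1)*exp(t^2) + exp(2*t^2) + 1)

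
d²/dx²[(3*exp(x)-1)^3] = 243*exp(3*x) - 108*exp(2*x) + 9*exp(x)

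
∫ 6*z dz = 3*z^2 + C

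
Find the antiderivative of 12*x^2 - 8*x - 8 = 4*x^3 - 4*x^2 - 8*x + C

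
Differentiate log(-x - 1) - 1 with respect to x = 1/(x + 1)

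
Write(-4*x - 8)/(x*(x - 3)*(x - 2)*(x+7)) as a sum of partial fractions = -2/(63*(x + 7)) + 8/(9*(x - 2)) - 2/(3*(x - 3)) - 4/(21*x)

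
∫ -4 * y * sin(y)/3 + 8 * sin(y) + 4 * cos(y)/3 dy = (4*y/3 - 8)*cos(y) + C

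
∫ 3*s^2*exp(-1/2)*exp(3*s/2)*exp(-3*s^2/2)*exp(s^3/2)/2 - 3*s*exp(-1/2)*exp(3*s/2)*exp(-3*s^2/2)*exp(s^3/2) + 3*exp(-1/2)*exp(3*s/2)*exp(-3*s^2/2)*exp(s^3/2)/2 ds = exp((s - 1)^3/2) + C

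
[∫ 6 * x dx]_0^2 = 12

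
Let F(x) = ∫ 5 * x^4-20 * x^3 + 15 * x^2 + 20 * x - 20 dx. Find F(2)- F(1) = 1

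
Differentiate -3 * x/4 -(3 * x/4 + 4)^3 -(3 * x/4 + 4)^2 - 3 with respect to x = -81*x^2/64 - 117*x/8 - 171/4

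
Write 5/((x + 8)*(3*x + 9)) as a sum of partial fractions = -1/(3*(x + 8)) + 1/(3*(x + 3))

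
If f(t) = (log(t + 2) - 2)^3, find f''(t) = (-3*log(t + 2)^2 + 18*log(t + 2) - 24)/(t^2 + 4*t + 4)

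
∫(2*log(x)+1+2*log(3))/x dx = (log(3*x) + 1)*log(3*x) + C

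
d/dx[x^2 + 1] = 2*x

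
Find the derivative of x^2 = 2*x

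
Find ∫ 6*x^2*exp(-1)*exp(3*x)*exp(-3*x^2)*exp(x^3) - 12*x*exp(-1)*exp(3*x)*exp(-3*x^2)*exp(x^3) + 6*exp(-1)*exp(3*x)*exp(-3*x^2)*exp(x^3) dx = 2*exp((x - 1)^3) + C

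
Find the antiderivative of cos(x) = sin(x) + C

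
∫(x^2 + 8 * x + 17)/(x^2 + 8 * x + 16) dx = (x*(x + 4) - 1)/(x + 4) + C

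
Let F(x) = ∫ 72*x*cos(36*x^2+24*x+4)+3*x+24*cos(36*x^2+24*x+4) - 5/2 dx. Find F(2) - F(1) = -sin(64) + sin(196) + 2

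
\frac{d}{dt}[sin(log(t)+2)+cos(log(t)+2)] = sqrt(2)*cos(log(t) + pi/4 + 2)/t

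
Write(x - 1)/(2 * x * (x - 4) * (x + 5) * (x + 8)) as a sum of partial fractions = 1/(64*(x + 8)) - 1/(45*(x + 5)) + 1/(288*(x - 4)) + 1/(320*x)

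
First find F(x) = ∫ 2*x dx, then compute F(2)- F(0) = 4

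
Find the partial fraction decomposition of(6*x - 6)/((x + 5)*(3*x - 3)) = 2/(x + 5)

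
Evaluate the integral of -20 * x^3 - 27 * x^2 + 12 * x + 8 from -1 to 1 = -2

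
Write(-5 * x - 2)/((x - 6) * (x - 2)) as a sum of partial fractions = 3/(x - 2) - 8/(x - 6)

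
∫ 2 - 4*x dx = -2*x^2 + 2*x + C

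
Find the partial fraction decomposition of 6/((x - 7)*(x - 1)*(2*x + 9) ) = 24/(253*(2*x + 9)) - 1/(11*(x - 1)) + 1/(23*(x - 7))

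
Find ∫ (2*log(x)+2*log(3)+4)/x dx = (log(3*x) + 2)^2 + C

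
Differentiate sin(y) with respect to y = cos(y)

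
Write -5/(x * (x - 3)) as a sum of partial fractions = -5/(3*(x - 3)) + 5/(3*x)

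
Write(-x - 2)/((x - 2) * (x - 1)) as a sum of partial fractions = 3/(x - 1) - 4/(x - 2)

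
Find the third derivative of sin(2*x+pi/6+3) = -8*cos(2*x + pi/6 + 3)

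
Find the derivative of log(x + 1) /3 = 1/(3*x + 3)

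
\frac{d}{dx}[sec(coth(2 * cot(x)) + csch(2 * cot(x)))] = -(tan(coth(2/tan(x))) + tan(csch(2/tan(x))))/((tan(coth(2/tan(x)))*tan(csch(2/tan(x))) - 1)*sin(x)^2*cos(coth(2/tan(x)) + csch(2/tan(x)))*sinh(1/tan(x))^2)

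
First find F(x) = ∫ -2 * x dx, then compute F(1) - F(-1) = 0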